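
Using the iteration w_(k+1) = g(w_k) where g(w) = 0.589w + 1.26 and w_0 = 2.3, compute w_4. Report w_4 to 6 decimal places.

w_1 = g(2.300000) = 2.614700
w_2 = g(2.614700) = 2.800058
w_3 = g(2.800058) = 2.909234
w_4 = g(2.909234) = 2.973539

2.973539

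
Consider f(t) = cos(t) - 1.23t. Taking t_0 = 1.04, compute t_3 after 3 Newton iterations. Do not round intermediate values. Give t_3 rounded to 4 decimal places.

f'(t) = -sin(t) - 1.23
t_0 = 1.040000: f = -0.772980, f' = -2.092404 → t_1 = 1.040000 - (-0.772980)/(-2.092404) = 0.670578
t_1 = 0.670578: f = -0.041349, f' = -1.851439 → t_2 = 0.670578 - (-0.041349)/(-1.851439) = 0.648245
t_2 = 0.648245: f = -0.000197, f' = -1.833788 → t_3 = 0.648245 - (-0.000197)/(-1.833788) = 0.648138

0.6481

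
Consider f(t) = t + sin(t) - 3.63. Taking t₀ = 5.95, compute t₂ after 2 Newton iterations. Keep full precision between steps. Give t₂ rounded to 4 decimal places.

4.6629

f'(t) = 1 + cos(t)
t_0 = 5.950000: f = 1.992945, f' = 1.945005 → t_1 = 5.950000 - (1.992945)/(1.945005) = 4.925352
t_1 = 4.925352: f = 0.317943, f' = 1.211357 → t_2 = 4.925352 - (0.317943)/(1.211357) = 4.662884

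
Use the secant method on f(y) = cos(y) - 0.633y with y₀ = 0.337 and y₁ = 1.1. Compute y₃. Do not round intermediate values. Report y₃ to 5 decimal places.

0.93555

f(y_0) = 0.730430, f(y_1) = -0.242704
y_2 = 1.100000 - (-0.242704)·(1.100000 - 0.337000)/(-0.242704 - (0.730430)) = 0.909704; f(y_2) = 0.038136
y_3 = 0.909704 - (0.038136)·(0.909704 - 1.100000)/(0.038136 - (-0.242704)) = 0.935545; f(y_3) = 0.001179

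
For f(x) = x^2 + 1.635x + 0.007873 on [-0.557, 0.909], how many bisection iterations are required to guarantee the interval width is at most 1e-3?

11

Initial width b − a = 0.909 − -0.557 = 1.466000.
After n steps the width is (b−a)/2^n; need (b−a)/2^n ≤ 1e-3.
So n ≥ log₂(1.466000/1e-3) = log₂(1466.0000) ≈ 10.5177.
Hence n = 11.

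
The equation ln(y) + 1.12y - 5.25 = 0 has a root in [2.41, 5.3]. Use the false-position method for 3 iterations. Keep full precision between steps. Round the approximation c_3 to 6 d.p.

f(2.410000) = -1.671173, f(5.300000) = 2.353707
step 1: c = 3.609959, f(c) = 0.076850 > 0 → new bracket [2.410000, 3.609959]
step 2: c = 3.557204, f(c) = 0.003043 > 0 → new bracket [2.410000, 3.557204]
step 3: c = 3.555119, f(c) = 0.000121 > 0 → new bracket [2.410000, 3.555119]

3.555119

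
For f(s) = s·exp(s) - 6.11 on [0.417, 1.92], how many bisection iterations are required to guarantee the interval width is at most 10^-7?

24

Initial width b − a = 1.92 − 0.417 = 1.503000.
After n steps the width is (b−a)/2^n; need (b−a)/2^n ≤ 10^-7.
So n ≥ log₂(1.503000/10^-7) = log₂(15030000.0000) ≈ 23.8413.
Hence n = 24.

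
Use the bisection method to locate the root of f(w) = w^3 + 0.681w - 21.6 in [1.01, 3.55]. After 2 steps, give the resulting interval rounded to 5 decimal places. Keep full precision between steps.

f(1.010000) = -19.881889, f(3.550000) = 25.556425 (opposite signs)
step 1: m = 2.280000, f(m) = -8.194968 < 0 → root in [2.280000, 3.550000]
step 2: m = 2.915000, f(m) = 5.154526 > 0 → root in [2.280000, 2.915000]

[2.28000, 2.91500]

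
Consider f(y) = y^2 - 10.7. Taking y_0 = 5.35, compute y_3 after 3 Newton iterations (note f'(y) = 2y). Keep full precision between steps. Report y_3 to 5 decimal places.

y_0 = 5.350000: f = 17.922500, f' = 10.700000 → y_1 = 5.350000 - (17.922500)/(10.700000) = 3.675000
y_1 = 3.675000: f = 2.805625, f' = 7.350000 → y_2 = 3.675000 - (2.805625)/(7.350000) = 3.293282
y_2 = 3.293282: f = 0.145708, f' = 6.586565 → y_3 = 3.293282 - (0.145708)/(6.586565) = 3.271160

3.27116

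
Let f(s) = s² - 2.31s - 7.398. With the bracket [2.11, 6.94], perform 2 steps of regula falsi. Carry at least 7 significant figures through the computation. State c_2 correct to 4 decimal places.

3.8092

False-position update: c = (a·f(b) − b·f(a))/(f(b) − f(a)); replace the endpoint whose sign matches f(c).
f(2.110000) = -7.820000, f(6.940000) = 24.734200
step 1: c = 3.270237, f(c) = -4.257796 < 0 → new bracket [3.270237, 6.940000]
step 2: c = 3.809183, f(c) = -1.687339 < 0 → new bracket [3.809183, 6.940000]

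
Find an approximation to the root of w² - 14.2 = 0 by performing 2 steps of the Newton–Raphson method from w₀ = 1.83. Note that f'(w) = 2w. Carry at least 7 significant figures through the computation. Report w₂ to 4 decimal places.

3.8782

Newton update: w ← w − f(w)/f'(w).
w_0 = 1.830000: f = -10.851100, f' = 3.660000 → w_1 = 1.830000 - (-10.851100)/(3.660000) = 4.794781
w_1 = 4.794781: f = 8.789929, f' = 9.589563 → w_2 = 4.794781 - (8.789929)/(9.589563) = 3.878167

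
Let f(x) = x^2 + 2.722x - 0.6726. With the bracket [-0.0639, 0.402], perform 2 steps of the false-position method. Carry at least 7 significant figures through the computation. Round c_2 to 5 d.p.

f(-0.063900) = -0.842453, f(0.402000) = 0.583248
step 1: c = 0.211402, f(c) = -0.052472 < 0 → new bracket [0.211402, 0.402000]
step 2: c = 0.227134, f(c) = -0.002751 < 0 → new bracket [0.227134, 0.402000]

0.22713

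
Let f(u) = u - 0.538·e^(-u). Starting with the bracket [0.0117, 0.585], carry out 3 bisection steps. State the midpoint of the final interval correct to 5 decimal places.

0.40584

f(0.011700) = -0.520042, f(0.585000) = 0.285277 (opposite signs)
step 1: m = 0.298350, f(m) = -0.100868 < 0 → root in [0.298350, 0.585000]
step 2: m = 0.441675, f(m) = 0.095763 > 0 → root in [0.298350, 0.441675]
step 3: m = 0.370012, f(m) = -0.001598 < 0 → root in [0.370012, 0.441675]
Midpoint of [0.370012, 0.441675] = 0.405844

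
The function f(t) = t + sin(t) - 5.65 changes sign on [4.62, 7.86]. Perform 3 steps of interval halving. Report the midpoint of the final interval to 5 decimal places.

f(4.620000) = -2.025735, f(7.860000) = 3.209982 (opposite signs)
step 1: m = 6.240000, f(m) = 0.546828 > 0 → root in [4.620000, 6.240000]
step 2: m = 5.430000, f(m) = -0.973379 < 0 → root in [5.430000, 6.240000]
step 3: m = 5.835000, f(m) = -0.248331 < 0 → root in [5.835000, 6.240000]
Midpoint of [5.835000, 6.240000] = 6.037500

6.03750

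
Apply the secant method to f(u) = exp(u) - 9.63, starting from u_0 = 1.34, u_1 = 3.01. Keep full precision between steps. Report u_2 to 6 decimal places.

f(u_0) = -5.810956, f(u_1) = 10.657400
u_2 = 3.010000 - (10.657400)·(3.010000 - 1.340000)/(10.657400 - (-5.810956)) = 1.929269; f(u_2) = -2.745522

1.929269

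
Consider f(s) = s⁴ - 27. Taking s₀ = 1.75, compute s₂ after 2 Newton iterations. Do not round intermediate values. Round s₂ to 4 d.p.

f'(s) = 4s³
s_0 = 1.750000: f = -17.621094, f' = 21.437500 → s_1 = 1.750000 - (-17.621094)/(21.437500) = 2.571975
s_1 = 2.571975: f = 16.758973, f' = 68.055046 → s_2 = 2.571975 - (16.758973)/(68.055046) = 2.325719

2.3257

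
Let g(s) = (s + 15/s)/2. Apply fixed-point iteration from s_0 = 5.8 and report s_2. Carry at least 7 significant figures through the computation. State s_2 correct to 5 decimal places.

3.88520

s_1 = g(5.800000) = 4.193103
s_2 = g(4.193103) = 3.885203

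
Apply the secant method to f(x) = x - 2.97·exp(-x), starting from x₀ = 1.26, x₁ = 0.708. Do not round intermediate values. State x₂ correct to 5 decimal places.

1.06345

f(x_0) = 0.417548, f(x_1) = -0.755107
x_2 = 0.708000 - (-0.755107)·(0.708000 - 1.260000)/(-0.755107 - (0.417548)) = 1.063449; f(x_2) = 0.038018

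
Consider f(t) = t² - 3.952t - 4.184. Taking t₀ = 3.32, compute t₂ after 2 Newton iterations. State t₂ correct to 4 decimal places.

f'(t) = 2t - 3.952
t_0 = 3.320000: f = -6.282240, f' = 2.688000 → t_1 = 3.320000 - (-6.282240)/(2.688000) = 5.657143
t_1 = 5.657143: f = 5.462237, f' = 7.362286 → t_2 = 5.657143 - (5.462237)/(7.362286) = 4.915222

4.9152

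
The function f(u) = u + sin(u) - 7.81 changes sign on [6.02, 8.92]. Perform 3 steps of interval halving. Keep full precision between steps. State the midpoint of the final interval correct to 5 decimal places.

f(6.020000) = -2.050157, f(8.920000) = 1.593613 (opposite signs)
step 1: m = 7.470000, f(m) = 0.587180 > 0 → root in [6.020000, 7.470000]
step 2: m = 6.745000, f(m) = -0.619427 < 0 → root in [6.745000, 7.470000]
step 3: m = 7.107500, f(m) = 0.031583 > 0 → root in [6.745000, 7.107500]
Midpoint of [6.745000, 7.107500] = 6.926250

6.92625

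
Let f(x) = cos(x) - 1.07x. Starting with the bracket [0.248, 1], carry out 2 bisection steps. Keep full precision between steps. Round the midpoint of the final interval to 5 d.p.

0.71800

f(0.248000) = 0.704045, f(1.000000) = -0.529698 (opposite signs)
step 1: m = 0.624000, f(m) = 0.143868 > 0 → root in [0.624000, 1.000000]
step 2: m = 0.812000, f(m) = -0.180792 < 0 → root in [0.624000, 0.812000]
Midpoint of [0.624000, 0.812000] = 0.718000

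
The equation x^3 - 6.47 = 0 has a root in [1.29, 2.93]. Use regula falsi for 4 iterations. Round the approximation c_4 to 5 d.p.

f(1.290000) = -4.323311, f(2.930000) = 18.683757
step 1: c = 1.598176, f(c) = -2.387991 < 0 → new bracket [1.598176, 2.930000]
step 2: c = 1.749107, f(c) = -1.118822 < 0 → new bracket [1.749107, 2.930000]
step 3: c = 1.815826, f(c) = -0.482811 < 0 → new bracket [1.815826, 2.930000]
step 4: c = 1.843893, f(c) = -0.200875 < 0 → new bracket [1.843893, 2.930000]

1.84389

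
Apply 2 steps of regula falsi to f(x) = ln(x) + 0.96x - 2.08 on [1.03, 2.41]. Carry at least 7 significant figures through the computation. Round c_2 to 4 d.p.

1.6519

False-position update: c = (a·f(b) − b·f(a))/(f(b) − f(a)); replace the endpoint whose sign matches f(c).
f(1.030000) = -1.061641, f(2.410000) = 1.113227
step 1: c = 1.703634, f(c) = 0.088252 > 0 → new bracket [1.030000, 1.703634]
step 2: c = 1.651934, f(c) = 0.007803 > 0 → new bracket [1.030000, 1.651934]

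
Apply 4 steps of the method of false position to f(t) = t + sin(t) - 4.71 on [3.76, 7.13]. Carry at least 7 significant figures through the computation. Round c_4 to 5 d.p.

5.44832

f(3.760000) = -1.529738, f(7.130000) = 3.169174
step 1: c = 4.857109, f(c) = -0.842438 < 0 → new bracket [4.857109, 7.130000]
step 2: c = 5.334415, f(c) = -0.188284 < 0 → new bracket [5.334415, 7.130000]
step 3: c = 5.435111, f(c) = -0.024898 < 0 → new bracket [5.435111, 7.130000]
step 4: c = 5.448322, f(c) = -0.002882 < 0 → new bracket [5.448322, 7.130000]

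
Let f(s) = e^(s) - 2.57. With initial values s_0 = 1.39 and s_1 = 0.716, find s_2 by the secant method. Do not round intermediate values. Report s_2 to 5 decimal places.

0.89532

f(s_0) = 1.444850, f(s_1) = -0.523768
s_2 = 0.716000 - (-0.523768)·(0.716000 - 1.390000)/(-0.523768 - (1.444850)) = 0.895324; f(s_2) = -0.121872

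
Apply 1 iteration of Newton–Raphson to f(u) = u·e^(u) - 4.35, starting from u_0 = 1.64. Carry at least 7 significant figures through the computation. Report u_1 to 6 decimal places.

1.338414

f'(u) = (u + 1)·e^(u)
u_0 = 1.640000: f = 4.104478, f' = 13.609648 → u_1 = 1.640000 - (4.104478)/(13.609648) = 1.338414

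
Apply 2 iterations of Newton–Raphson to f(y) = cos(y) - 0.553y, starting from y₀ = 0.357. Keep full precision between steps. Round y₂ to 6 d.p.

0.996012

Newton update: y ← y − f(y)/f'(y).
f'(y) = -sin(y) - 0.553
y_0 = 0.357000: f = 0.739528, f' = -0.902465 → y_1 = 0.357000 - (0.739528)/(-0.902465) = 1.176454
y_1 = 1.176454: f = -0.266378, f' = -1.476249 → y_2 = 1.176454 - (-0.266378)/(-1.476249) = 0.996012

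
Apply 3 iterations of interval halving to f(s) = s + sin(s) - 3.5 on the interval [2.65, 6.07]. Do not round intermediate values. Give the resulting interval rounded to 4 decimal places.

f(2.650000) = -0.377969, f(6.070000) = 2.358426 (opposite signs)
step 1: m = 4.360000, f(m) = -0.078551 < 0 → root in [4.360000, 6.070000]
step 2: m = 5.215000, f(m) = 0.838672 > 0 → root in [4.360000, 5.215000]
step 3: m = 4.787500, f(m) = 0.290320 > 0 → root in [4.360000, 4.787500]

[4.3600, 4.7875]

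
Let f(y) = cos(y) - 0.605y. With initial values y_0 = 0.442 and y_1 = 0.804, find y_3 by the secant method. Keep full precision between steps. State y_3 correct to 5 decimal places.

0.95408

f(y_0) = 0.636488, f(y_1) = 0.207412
y_2 = 0.804000 - (0.207412)·(0.804000 - 0.442000)/(0.207412 - (0.636488)) = 0.978988; f(y_2) = -0.034425
y_3 = 0.978988 - (-0.034425)·(0.978988 - 0.804000)/(-0.034425 - (0.207412)) = 0.954079; f(y_3) = 0.001143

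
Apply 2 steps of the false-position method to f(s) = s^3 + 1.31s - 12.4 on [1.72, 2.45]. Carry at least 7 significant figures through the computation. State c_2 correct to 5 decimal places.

f(1.720000) = -5.058352, f(2.450000) = 5.515625
step 1: c = 2.069216, f(c) = -0.829665 < 0 → new bracket [2.069216, 2.450000]
step 2: c = 2.119004, f(c) = -0.109397 < 0 → new bracket [2.119004, 2.450000]

2.11900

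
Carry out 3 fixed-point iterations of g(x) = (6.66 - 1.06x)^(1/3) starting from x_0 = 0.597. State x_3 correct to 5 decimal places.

1.69625

x_1 = g(0.597000) = 1.819860
x_2 = g(1.819860) = 1.678737
x_3 = g(1.678737) = 1.696248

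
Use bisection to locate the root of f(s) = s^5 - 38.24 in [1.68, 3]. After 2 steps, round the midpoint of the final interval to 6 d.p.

f(1.680000) = -24.857218, f(3.000000) = 204.760000 (opposite signs)
step 1: m = 2.340000, f(m) = 31.918337 > 0 → root in [1.680000, 2.340000]
step 2: m = 2.010000, f(m) = -5.431960 < 0 → root in [2.010000, 2.340000]
Midpoint of [2.010000, 2.340000] = 2.175000

2.175000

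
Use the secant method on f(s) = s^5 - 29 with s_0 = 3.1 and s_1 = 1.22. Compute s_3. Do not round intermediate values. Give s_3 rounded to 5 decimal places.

f(s_0) = 257.291510, f(s_1) = -26.297292
s_2 = 1.220000 - (-26.297292)·(1.220000 - 3.100000)/(-26.297292 - (257.291510)) = 1.394333; f(s_2) = -23.729733
s_3 = 1.394333 - (-23.729733)·(1.394333 - 1.220000)/(-23.729733 - (-26.297292)) = 3.005543; f(s_3) = 216.253288

3.00554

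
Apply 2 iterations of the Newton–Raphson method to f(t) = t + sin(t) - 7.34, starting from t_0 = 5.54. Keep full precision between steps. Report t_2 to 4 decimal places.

f'(t) = 1 + cos(t)
t_0 = 5.540000: f = -2.476637, f' = 1.736317 → t_1 = 5.540000 - (-2.476637)/(1.736317) = 6.966374
t_1 = 6.966374: f = 0.257643, f' = 1.775564 → t_2 = 6.966374 - (0.257643)/(1.775564) = 6.821269

6.8213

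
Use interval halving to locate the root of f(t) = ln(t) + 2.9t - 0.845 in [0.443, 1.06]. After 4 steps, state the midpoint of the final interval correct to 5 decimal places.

f(0.443000) = -0.374486, f(1.060000) = 2.287269 (opposite signs)
step 1: m = 0.751500, f(m) = 1.048666 > 0 → root in [0.443000, 0.751500]
step 2: m = 0.597250, f(m) = 0.371606 > 0 → root in [0.443000, 0.597250]
step 3: m = 0.520125, f(m) = 0.009676 > 0 → root in [0.443000, 0.520125]
step 4: m = 0.481563, f(m) = -0.179188 < 0 → root in [0.481563, 0.520125]
Midpoint of [0.481563, 0.520125] = 0.500844

0.50084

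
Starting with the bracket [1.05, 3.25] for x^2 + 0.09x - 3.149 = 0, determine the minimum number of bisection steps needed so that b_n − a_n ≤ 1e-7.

Initial width b − a = 3.25 − 1.05 = 2.200000.
After n steps the width is (b−a)/2^n; need (b−a)/2^n ≤ 1e-7.
So n ≥ log₂(2.200000/1e-7) = log₂(22000000.0000) ≈ 24.3910.
Hence n = 25.

25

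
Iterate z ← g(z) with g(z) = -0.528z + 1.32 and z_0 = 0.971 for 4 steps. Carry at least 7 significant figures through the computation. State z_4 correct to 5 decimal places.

0.87220

z_1 = g(0.971000) = 0.807312
z_2 = g(0.807312) = 0.893739
z_3 = g(0.893739) = 0.848106
z_4 = g(0.848106) = 0.872200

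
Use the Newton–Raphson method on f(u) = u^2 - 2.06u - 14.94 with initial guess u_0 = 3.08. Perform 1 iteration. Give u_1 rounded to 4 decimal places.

f'(u) = 2u - 2.06
u_0 = 3.080000: f = -11.798400, f' = 4.100000 → u_1 = 3.080000 - (-11.798400)/(4.100000) = 5.957659

5.9577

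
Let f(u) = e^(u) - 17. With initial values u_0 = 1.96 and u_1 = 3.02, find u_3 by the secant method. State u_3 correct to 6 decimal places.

2.824996

f(u_0) = -9.900673, f(u_1) = 3.491292
u_2 = 3.020000 - (3.491292)·(3.020000 - 1.960000)/(3.491292 - (-9.900673)) = 2.743657; f(u_2) = -1.456268
u_3 = 2.743657 - (-1.456268)·(2.743657 - 3.020000)/(-1.456268 - (3.491292)) = 2.824996; f(u_3) = -0.139117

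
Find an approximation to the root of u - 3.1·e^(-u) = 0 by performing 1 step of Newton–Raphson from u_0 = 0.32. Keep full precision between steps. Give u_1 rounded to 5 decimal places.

Newton update: u ← u − f(u)/f'(u).
f'(u) = 1 + 3.1·e^(-u)
u_0 = 0.320000: f = -1.931062, f' = 3.251062 → u_1 = 0.320000 - (-1.931062)/(3.251062) = 0.913979

0.91398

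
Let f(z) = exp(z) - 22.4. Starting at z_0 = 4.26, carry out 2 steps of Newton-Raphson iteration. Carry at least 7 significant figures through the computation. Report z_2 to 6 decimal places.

Newton update: z ← z − f(z)/f'(z).
f'(z) = exp(z)
z_0 = 4.260000: f = 48.409983, f' = 70.809983 → z_1 = 4.260000 - (48.409983)/(70.809983) = 3.576340
z_1 = 3.576340: f = 13.342468, f' = 35.742468 → z_2 = 3.576340 - (13.342468)/(35.742468) = 3.203045

3.203045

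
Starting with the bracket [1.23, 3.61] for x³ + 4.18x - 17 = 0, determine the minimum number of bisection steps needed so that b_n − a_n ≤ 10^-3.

12

Initial width b − a = 3.61 − 1.23 = 2.380000.
After n steps the width is (b−a)/2^n; need (b−a)/2^n ≤ 10^-3.
So n ≥ log₂(2.380000/10^-3) = log₂(2380.0000) ≈ 11.2167.
Hence n = 12.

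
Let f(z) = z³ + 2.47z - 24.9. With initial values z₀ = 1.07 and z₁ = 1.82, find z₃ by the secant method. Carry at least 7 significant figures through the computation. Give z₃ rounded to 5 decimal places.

f(z_0) = -21.032057, f(z_1) = -14.376032
z_2 = 1.820000 - (-14.376032)·(1.820000 - 1.070000)/(-14.376032 - (-21.032057)) = 3.439889; f(z_2) = 24.300183
z_3 = 3.439889 - (24.300183)·(3.439889 - 1.820000)/(24.300183 - (-14.376032)) = 2.422116; f(z_3) = -4.707670

2.42212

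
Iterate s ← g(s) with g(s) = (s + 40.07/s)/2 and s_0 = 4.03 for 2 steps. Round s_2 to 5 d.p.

s_1 = g(4.030000) = 6.986464
s_2 = g(6.986464) = 6.360920

6.36092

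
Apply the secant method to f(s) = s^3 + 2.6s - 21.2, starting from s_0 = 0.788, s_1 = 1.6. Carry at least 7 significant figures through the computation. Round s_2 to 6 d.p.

3.438181

Secant update: s_(k+1) = s_k − f(s_k)·(s_k − s_(k-1))/(f(s_k) − f(s_(k-1))).
f(s_0) = -18.661896, f(s_1) = -12.944000
s_2 = 1.600000 - (-12.944000)·(1.600000 - 0.788000)/(-12.944000 - (-18.661896)) = 3.438181; f(s_2) = 28.382313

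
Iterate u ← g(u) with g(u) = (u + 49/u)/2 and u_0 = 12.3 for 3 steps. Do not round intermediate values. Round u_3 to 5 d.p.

u_1 = g(12.300000) = 8.141870
u_2 = g(8.141870) = 7.080072
u_3 = g(7.080072) = 7.000453

7.00045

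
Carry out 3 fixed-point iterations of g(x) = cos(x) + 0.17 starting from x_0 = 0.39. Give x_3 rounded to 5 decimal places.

0.97913

x_1 = g(0.390000) = 1.094909
x_2 = g(1.094909) = 0.628127
x_3 = g(0.628127) = 0.979129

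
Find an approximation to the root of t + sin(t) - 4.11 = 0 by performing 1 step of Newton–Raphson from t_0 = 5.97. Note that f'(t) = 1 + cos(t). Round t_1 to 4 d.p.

Newton update: t ← t − f(t)/f'(t).
t_0 = 5.970000: f = 1.551909, f' = 1.951357 → t_1 = 5.970000 - (1.551909)/(1.951357) = 5.174702

5.1747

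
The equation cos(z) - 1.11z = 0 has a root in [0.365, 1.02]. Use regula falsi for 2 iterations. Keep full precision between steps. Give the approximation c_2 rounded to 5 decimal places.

0.69161

False-position update: c = (a·f(b) − b·f(a))/(f(b) − f(a)); replace the endpoint whose sign matches f(c).
f(0.365000) = 0.528974, f(1.020000) = -0.608834
step 1: c = 0.669513, f(c) = 0.040964 > 0 → new bracket [0.669513, 1.020000]
step 2: c = 0.691608, f(c) = 0.002536 > 0 → new bracket [0.691608, 1.020000]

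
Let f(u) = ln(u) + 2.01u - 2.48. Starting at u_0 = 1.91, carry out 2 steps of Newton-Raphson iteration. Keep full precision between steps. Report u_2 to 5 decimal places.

f'(u) = 1/u + 2.01
u_0 = 1.910000: f = 2.006203, f' = 2.533560 → u_1 = 1.910000 - (2.006203)/(2.533560) = 1.118149
u_1 = 1.118149: f = -0.120847, f' = 2.904336 → u_2 = 1.118149 - (-0.120847)/(2.904336) = 1.159758

1.15976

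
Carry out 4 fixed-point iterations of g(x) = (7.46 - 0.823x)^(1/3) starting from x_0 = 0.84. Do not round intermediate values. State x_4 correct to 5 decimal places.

1.81376

x_1 = g(0.840000) = 1.891623
x_2 = g(1.891623) = 1.807295
x_3 = g(1.807295) = 1.814350
x_4 = g(1.814350) = 1.813762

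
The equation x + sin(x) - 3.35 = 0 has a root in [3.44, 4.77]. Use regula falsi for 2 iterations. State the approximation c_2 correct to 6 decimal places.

f(3.440000) = -0.203998, f(4.770000) = 0.421659
step 1: c = 3.873652, f(c) = -0.144751 < 0 → new bracket [3.873652, 4.770000]
step 2: c = 4.102721, f(c) = -0.067117 < 0 → new bracket [4.102721, 4.770000]

4.102721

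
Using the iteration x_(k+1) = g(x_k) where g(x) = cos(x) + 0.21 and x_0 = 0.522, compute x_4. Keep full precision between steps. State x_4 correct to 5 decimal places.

0.76289

x_1 = g(0.522000) = 1.076824
x_2 = g(1.076824) = 0.684127
x_3 = g(0.684127) = 0.984971
x_4 = g(0.984971) = 0.762887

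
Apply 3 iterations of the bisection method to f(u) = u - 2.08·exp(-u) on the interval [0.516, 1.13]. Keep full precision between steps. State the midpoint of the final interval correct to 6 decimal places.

f(0.516000) = -0.725559, f(1.130000) = 0.458091 (opposite signs)
step 1: m = 0.823000, f(m) = -0.090354 < 0 → root in [0.823000, 1.130000]
step 2: m = 0.976500, f(m) = 0.193116 > 0 → root in [0.823000, 0.976500]
step 3: m = 0.899750, f(m) = 0.053874 > 0 → root in [0.823000, 0.899750]
Midpoint of [0.823000, 0.899750] = 0.861375

0.861375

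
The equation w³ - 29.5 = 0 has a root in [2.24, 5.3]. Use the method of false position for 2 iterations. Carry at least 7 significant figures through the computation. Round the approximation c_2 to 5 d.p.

2.86943

False-position update: c = (a·f(b) − b·f(a))/(f(b) − f(a)); replace the endpoint whose sign matches f(c).
f(2.240000) = -18.260576, f(5.300000) = 119.377000
step 1: c = 2.645975, f(c) = -10.975051 < 0 → new bracket [2.645975, 5.300000]
step 2: c = 2.869432, f(c) = -5.874142 < 0 → new bracket [2.869432, 5.300000]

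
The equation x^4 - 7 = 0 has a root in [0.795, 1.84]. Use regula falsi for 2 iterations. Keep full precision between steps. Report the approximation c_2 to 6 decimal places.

1.586294

False-position update: c = (a·f(b) − b·f(a))/(f(b) − f(a)); replace the endpoint whose sign matches f(c).
f(0.795000) = -6.600544, f(1.840000) = 4.462287
step 1: c = 1.418490, f(c) = -2.951394 < 0 → new bracket [1.418490, 1.840000]
step 2: c = 1.586294, f(c) = -0.668094 < 0 → new bracket [1.586294, 1.840000]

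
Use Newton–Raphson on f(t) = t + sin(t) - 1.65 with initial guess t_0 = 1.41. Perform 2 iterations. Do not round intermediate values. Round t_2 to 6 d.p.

f'(t) = 1 + cos(t)
t_0 = 1.410000: f = 0.747100, f' = 1.160104 → t_1 = 1.410000 - (0.747100)/(1.160104) = 0.766006
t_1 = 0.766006: f = -0.190731, f' = 1.720685 → t_2 = 0.766006 - (-0.190731)/(1.720685) = 0.876852

0.876852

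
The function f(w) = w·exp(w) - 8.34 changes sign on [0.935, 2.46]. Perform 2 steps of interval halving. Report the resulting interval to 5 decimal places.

f(0.935000) = -5.958355, f(2.460000) = 20.453836 (opposite signs)
step 1: m = 1.697500, f(m) = 0.928825 > 0 → root in [0.935000, 1.697500]
step 2: m = 1.316250, f(m) = -3.431164 < 0 → root in [1.316250, 1.697500]

[1.31625, 1.69750]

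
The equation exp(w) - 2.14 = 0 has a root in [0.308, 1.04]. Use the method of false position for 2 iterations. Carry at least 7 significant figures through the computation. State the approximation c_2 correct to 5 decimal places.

False-position update: c = (a·f(b) − b·f(a))/(f(b) − f(a)); replace the endpoint whose sign matches f(c).
f(0.308000) = -0.779299, f(1.040000) = 0.689217
step 1: c = 0.696451, f(c) = -0.133381 < 0 → new bracket [0.696451, 1.040000]
step 2: c = 0.752156, f(c) = -0.018430 < 0 → new bracket [0.752156, 1.040000]

0.75216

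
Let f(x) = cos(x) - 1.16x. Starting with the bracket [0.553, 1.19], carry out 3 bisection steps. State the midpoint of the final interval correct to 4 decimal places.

0.6724

f(0.553000) = 0.209473, f(1.190000) = -1.008740 (opposite signs)
step 1: m = 0.871500, f(m) = -0.367261 < 0 → root in [0.553000, 0.871500]
step 2: m = 0.712250, f(m) = -0.069317 < 0 → root in [0.553000, 0.712250]
step 3: m = 0.632625, f(m) = 0.072633 > 0 → root in [0.632625, 0.712250]
Midpoint of [0.632625, 0.712250] = 0.672438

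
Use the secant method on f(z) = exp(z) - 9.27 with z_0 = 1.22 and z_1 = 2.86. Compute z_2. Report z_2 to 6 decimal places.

f(z_0) = -5.882812, f(z_1) = 8.191527
z_2 = 2.860000 - (8.191527)·(2.860000 - 1.220000)/(8.191527 - (-5.882812)) = 1.905490; f(z_2) = -2.547302

1.905490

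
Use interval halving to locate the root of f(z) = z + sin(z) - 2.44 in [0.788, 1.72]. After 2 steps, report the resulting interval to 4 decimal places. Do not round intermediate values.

f(0.788000) = -0.943056, f(1.720000) = 0.268890 (opposite signs)
step 1: m = 1.254000, f(m) = -0.235762 < 0 → root in [1.254000, 1.720000]
step 2: m = 1.487000, f(m) = 0.043491 > 0 → root in [1.254000, 1.487000]

[1.2540, 1.4870]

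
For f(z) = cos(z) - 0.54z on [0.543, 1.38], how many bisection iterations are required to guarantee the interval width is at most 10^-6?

Initial width b − a = 1.38 − 0.543 = 0.837000.
After n steps the width is (b−a)/2^n; need (b−a)/2^n ≤ 10^-6.
So n ≥ log₂(0.837000/10^-6) = log₂(837000.0000) ≈ 19.6749.
Hence n = 20.

20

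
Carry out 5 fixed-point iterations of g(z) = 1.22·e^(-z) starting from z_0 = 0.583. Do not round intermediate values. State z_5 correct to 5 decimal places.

0.64857

z_1 = g(0.583000) = 0.681030
z_2 = g(0.681030) = 0.617437
z_3 = g(0.617437) = 0.657977
z_4 = g(0.657977) = 0.631836
z_5 = g(0.631836) = 0.648570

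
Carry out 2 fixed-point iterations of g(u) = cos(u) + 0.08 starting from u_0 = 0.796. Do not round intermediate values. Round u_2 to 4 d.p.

0.7912

u_1 = g(0.796000) = 0.779571
u_2 = g(0.779571) = 0.791215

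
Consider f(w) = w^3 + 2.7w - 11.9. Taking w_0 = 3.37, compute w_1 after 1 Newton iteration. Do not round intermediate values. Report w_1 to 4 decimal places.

2.4053

Newton update: w ← w − f(w)/f'(w).
f'(w) = 3w^2 + 2.7
w_0 = 3.370000: f = 35.471753, f' = 36.770700 → w_1 = 3.370000 - (35.471753)/(36.770700) = 2.405326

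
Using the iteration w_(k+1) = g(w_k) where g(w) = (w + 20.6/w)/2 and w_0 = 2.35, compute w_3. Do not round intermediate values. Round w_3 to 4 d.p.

4.5397

w_1 = g(2.350000) = 5.557979
w_2 = g(5.557979) = 4.632181
w_3 = g(4.632181) = 4.539665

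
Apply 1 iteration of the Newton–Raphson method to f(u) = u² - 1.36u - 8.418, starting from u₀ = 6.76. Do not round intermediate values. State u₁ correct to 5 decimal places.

4.45030

f'(u) = 2u - 1.36
u_0 = 6.760000: f = 28.086000, f' = 12.160000 → u_1 = 6.760000 - (28.086000)/(12.160000) = 4.450296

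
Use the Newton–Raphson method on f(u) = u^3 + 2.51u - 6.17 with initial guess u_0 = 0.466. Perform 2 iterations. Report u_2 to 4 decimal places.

f'(u) = 3u^2 + 2.51
u_0 = 0.466000: f = -4.899145, f' = 3.161468 → u_1 = 0.466000 - (-4.899145)/(3.161468) = 2.015643
u_1 = 2.015643: f = 7.078445, f' = 14.698445 → u_2 = 2.015643 - (7.078445)/(14.698445) = 1.534065

1.5341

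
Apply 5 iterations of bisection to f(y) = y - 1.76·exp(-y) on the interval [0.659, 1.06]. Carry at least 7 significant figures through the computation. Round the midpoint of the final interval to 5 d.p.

0.79058

f(0.659000) = -0.251568, f(1.060000) = 0.450238 (opposite signs)
step 1: m = 0.859500, f(m) = 0.114362 > 0 → root in [0.659000, 0.859500]
step 2: m = 0.759250, f(m) = -0.064460 < 0 → root in [0.759250, 0.859500]
step 3: m = 0.809375, f(m) = 0.025935 > 0 → root in [0.759250, 0.809375]
step 4: m = 0.784312, f(m) = -0.019010 < 0 → root in [0.784312, 0.809375]
step 5: m = 0.796844, f(m) = 0.003525 > 0 → root in [0.784312, 0.796844]
Midpoint of [0.784312, 0.796844] = 0.790578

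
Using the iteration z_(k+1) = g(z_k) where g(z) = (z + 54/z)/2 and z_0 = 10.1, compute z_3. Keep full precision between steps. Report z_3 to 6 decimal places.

z_1 = g(10.100000) = 7.723267
z_2 = g(7.723267) = 7.357563
z_3 = g(7.357563) = 7.348475

7.348475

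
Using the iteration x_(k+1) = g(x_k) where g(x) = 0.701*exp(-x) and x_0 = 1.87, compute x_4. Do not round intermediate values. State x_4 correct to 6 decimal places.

0.482445

x_1 = g(1.870000) = 0.108041
x_2 = g(0.108041) = 0.629211
x_3 = g(0.629211) = 0.373641
x_4 = g(0.373641) = 0.482445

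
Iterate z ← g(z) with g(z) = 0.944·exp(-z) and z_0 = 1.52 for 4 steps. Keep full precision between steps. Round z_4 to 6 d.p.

0.609186

z_1 = g(1.520000) = 0.206464
z_2 = g(0.206464) = 0.767902
z_3 = g(0.767902) = 0.438002
z_4 = g(0.438002) = 0.609186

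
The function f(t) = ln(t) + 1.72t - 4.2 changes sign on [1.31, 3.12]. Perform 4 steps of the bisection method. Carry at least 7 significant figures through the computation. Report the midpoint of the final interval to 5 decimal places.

2.04531

f(1.310000) = -1.676773, f(3.120000) = 2.304233 (opposite signs)
step 1: m = 2.215000, f(m) = 0.405052 > 0 → root in [1.310000, 2.215000]
step 2: m = 1.762500, f(m) = -0.601767 < 0 → root in [1.762500, 2.215000]
step 3: m = 1.988750, f(m) = -0.091844 < 0 → root in [1.988750, 2.215000]
step 4: m = 2.101875, f(m) = 0.158055 > 0 → root in [1.988750, 2.101875]
Midpoint of [1.988750, 2.101875] = 2.045312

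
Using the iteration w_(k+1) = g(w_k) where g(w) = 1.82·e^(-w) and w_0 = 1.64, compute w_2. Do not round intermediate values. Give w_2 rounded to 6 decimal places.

1.278635

w_1 = g(1.640000) = 0.353044
w_2 = g(0.353044) = 1.278635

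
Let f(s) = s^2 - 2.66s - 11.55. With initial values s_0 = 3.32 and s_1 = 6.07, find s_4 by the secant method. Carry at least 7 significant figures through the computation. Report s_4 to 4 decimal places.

f(s_0) = -9.358800, f(s_1) = 9.148700
s_2 = 6.070000 - (9.148700)·(6.070000 - 3.320000)/(9.148700 - (-9.358800)) = 4.710609; f(s_2) = -1.890381
s_3 = 4.710609 - (-1.890381)·(4.710609 - 6.070000)/(-1.890381 - (9.148700)) = 4.943397; f(s_3) = -0.262260
s_4 = 4.943397 - (-0.262260)·(4.943397 - 4.710609)/(-0.262260 - (-1.890381)) = 4.980895; f(s_4) = 0.010135

4.9809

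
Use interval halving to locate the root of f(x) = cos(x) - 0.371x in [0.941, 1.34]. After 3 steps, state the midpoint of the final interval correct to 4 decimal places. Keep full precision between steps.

f(0.941000) = 0.239869, f(1.340000) = -0.268387 (opposite signs)
step 1: m = 1.140500, f(m) = -0.005985 < 0 → root in [0.941000, 1.140500]
step 2: m = 1.040750, f(m) = 0.119455 > 0 → root in [1.040750, 1.140500]
step 3: m = 1.090625, f(m) = 0.057309 > 0 → root in [1.090625, 1.140500]
Midpoint of [1.090625, 1.140500] = 1.115563

1.1156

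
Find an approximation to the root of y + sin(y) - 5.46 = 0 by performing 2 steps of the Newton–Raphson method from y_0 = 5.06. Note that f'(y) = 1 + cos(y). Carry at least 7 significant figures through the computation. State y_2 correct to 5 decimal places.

5.86828

y_0 = 5.060000: f = -1.340189, f' = 1.340653 → y_1 = 5.060000 - (-1.340189)/(1.340653) = 6.059654
y_1 = 6.059654: f = 0.377980, f' = 1.975121 → y_2 = 6.059654 - (0.377980)/(1.975121) = 5.868284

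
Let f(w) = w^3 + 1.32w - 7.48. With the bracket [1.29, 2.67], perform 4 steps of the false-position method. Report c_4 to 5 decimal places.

1.72335

f(1.290000) = -3.630511, f(2.670000) = 15.078563
step 1: c = 1.557790, f(c) = -1.643412 < 0 → new bracket [1.557790, 2.670000]
step 2: c = 1.667097, f(c) = -0.646220 < 0 → new bracket [1.667097, 2.670000]
step 3: c = 1.708311, f(c) = -0.239615 < 0 → new bracket [1.708311, 2.670000]
step 4: c = 1.723355, f(c) = -0.086892 < 0 → new bracket [1.723355, 2.670000]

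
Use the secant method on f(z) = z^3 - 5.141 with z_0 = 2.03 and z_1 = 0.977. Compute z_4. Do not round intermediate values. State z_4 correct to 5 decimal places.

1.71702

f(z_0) = 3.224427, f(z_1) = -4.208425
z_2 = 0.977000 - (-4.208425)·(0.977000 - 2.030000)/(-4.208425 - (3.224427)) = 1.573201; f(z_2) = -1.247390
z_3 = 1.573201 - (-1.247390)·(1.573201 - 0.977000)/(-1.247390 - (-4.208425)) = 1.824361; f(z_3) = 0.931010
z_4 = 1.824361 - (0.931010)·(1.824361 - 1.573201)/(0.931010 - (-1.247390)) = 1.717020; f(z_4) = -0.078958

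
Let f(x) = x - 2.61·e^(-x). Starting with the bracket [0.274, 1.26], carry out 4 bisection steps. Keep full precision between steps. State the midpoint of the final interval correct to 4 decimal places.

0.9827

f(0.274000) = -1.710467, f(1.260000) = 0.519663 (opposite signs)
step 1: m = 0.767000, f(m) = -0.445095 < 0 → root in [0.767000, 1.260000]
step 2: m = 1.013500, f(m) = 0.066210 > 0 → root in [0.767000, 1.013500]
step 3: m = 0.890250, f(m) = -0.181294 < 0 → root in [0.890250, 1.013500]
step 4: m = 0.951875, f(m) = -0.055628 < 0 → root in [0.951875, 1.013500]
Midpoint of [0.951875, 1.013500] = 0.982688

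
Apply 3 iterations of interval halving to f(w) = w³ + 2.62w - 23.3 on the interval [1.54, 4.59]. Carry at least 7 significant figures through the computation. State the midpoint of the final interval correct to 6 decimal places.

f(1.540000) = -15.612936, f(4.590000) = 85.428379 (opposite signs)
step 1: m = 3.065000, f(m) = 13.523600 > 0 → root in [1.540000, 3.065000]
step 2: m = 2.302500, f(m) = -5.060732 < 0 → root in [2.302500, 3.065000]
step 3: m = 2.683750, f(m) = 3.061172 > 0 → root in [2.302500, 2.683750]
Midpoint of [2.302500, 2.683750] = 2.493125

2.493125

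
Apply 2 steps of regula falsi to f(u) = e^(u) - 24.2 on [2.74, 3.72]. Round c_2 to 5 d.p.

f(2.740000) = -8.713015, f(3.720000) = 17.064394
step 1: c = 3.071250, f(c) = -2.631163 < 0 → new bracket [3.071250, 3.720000]
step 2: c = 3.157917, f(c) = -0.678445 < 0 → new bracket [3.157917, 3.720000]

3.15792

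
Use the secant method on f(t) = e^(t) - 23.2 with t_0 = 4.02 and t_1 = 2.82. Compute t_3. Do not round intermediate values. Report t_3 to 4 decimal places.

Secant update: t_(k+1) = t_k − f(t_k)·(t_k − t_(k-1))/(f(t_k) − f(t_(k-1))).
f(t_0) = 32.501106, f(t_1) = -6.423149
t_2 = 2.820000 - (-6.423149)·(2.820000 - 4.020000)/(-6.423149 - (32.501106)) = 3.018020; f(t_2) = -2.749242
t_3 = 3.018020 - (-2.749242)·(3.018020 - 2.820000)/(-2.749242 - (-6.423149)) = 3.166201; f(t_3) = 0.517220

3.1662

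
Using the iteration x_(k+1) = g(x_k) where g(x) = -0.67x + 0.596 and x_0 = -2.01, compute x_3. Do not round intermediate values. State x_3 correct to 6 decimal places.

1.068758

x_1 = g(-2.010000) = 1.942700
x_2 = g(1.942700) = -0.705609
x_3 = g(-0.705609) = 1.068758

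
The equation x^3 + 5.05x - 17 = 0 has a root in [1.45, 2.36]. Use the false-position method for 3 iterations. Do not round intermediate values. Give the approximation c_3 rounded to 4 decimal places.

1.9325

f(1.450000) = -6.628875, f(2.360000) = 8.062256
step 1: c = 1.860607, f(c) = -1.162782 < 0 → new bracket [1.860607, 2.360000]
step 2: c = 1.923553, f(c) = -0.168798 < 0 → new bracket [1.923553, 2.360000]
step 3: c = 1.932504, f(c) = -0.023784 < 0 → new bracket [1.932504, 2.360000]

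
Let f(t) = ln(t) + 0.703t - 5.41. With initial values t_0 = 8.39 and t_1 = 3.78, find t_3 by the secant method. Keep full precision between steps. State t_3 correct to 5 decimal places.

5.32152

f(t_0) = 2.615211, f(t_1) = -1.422936
t_2 = 3.780000 - (-1.422936)·(3.780000 - 8.390000)/(-1.422936 - (2.615211)) = 5.404442; f(t_2) = 0.076544
t_3 = 5.404442 - (0.076544)·(5.404442 - 3.780000)/(0.076544 - (-1.422936)) = 5.321519; f(t_3) = 0.002787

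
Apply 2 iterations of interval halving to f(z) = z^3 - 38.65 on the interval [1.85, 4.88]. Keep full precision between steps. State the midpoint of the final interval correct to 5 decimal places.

3.74375

f(1.850000) = -32.318375, f(4.880000) = 77.564272 (opposite signs)
step 1: m = 3.365000, f(m) = -0.547348 < 0 → root in [3.365000, 4.880000]
step 2: m = 4.122500, f(m) = 31.411913 > 0 → root in [3.365000, 4.122500]
Midpoint of [3.365000, 4.122500] = 3.743750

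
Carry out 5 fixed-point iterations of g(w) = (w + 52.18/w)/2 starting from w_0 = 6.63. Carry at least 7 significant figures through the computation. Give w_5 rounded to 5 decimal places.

w_1 = g(6.630000) = 7.250143
w_2 = g(7.250143) = 7.223621
w_3 = g(7.223621) = 7.223573
w_4 = g(7.223573) = 7.223573
w_5 = g(7.223573) = 7.223573

7.22357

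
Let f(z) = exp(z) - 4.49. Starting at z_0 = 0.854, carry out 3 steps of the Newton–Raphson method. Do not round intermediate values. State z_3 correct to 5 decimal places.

f'(z) = exp(z)
z_0 = 0.854000: f = -2.140976, f' = 2.349024 → z_1 = 0.854000 - (-2.140976)/(2.349024) = 1.765432
z_1 = 1.765432: f = 1.354096, f' = 5.844096 → z_2 = 1.765432 - (1.354096)/(5.844096) = 1.533729
z_2 = 1.533729: f = 0.145429, f' = 4.635429 → z_3 = 1.533729 - (0.145429)/(4.635429) = 1.502355

1.50236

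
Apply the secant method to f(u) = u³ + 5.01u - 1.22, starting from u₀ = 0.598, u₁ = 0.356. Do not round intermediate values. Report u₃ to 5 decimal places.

0.24089

f(u_0) = 1.989827, f(u_1) = 0.608678
u_2 = 0.356000 - (0.608678)·(0.356000 - 0.598000)/(0.608678 - (1.989827)) = 0.249350; f(u_2) = 0.044745
u_3 = 0.249350 - (0.044745)·(0.249350 - 0.356000)/(0.044745 - (0.608678)) = 0.240888; f(u_3) = 0.000824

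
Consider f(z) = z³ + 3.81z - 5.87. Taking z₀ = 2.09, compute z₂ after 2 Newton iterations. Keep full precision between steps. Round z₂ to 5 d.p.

f'(z) = 3z² + 3.81
z_0 = 2.090000: f = 11.222229, f' = 16.914300 → z_1 = 2.090000 - (11.222229)/(16.914300) = 1.426524
z_1 = 1.426524: f = 2.467993, f' = 9.914914 → z_2 = 1.426524 - (2.467993)/(9.914914) = 1.177607

1.17761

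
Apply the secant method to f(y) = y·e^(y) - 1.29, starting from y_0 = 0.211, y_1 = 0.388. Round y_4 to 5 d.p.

f(y_0) = -1.029433, f(y_1) = -0.718076
y_2 = 0.388000 - (-0.718076)·(0.388000 - 0.211000)/(-0.718076 - (-1.029433)) = 0.796212; f(y_2) = 0.475301
y_3 = 0.796212 - (0.475301)·(0.796212 - 0.388000)/(0.475301 - (-0.718076)) = 0.633628; f(y_3) = -0.095969
y_4 = 0.633628 - (-0.095969)·(0.633628 - 0.796212)/(-0.095969 - (0.475301)) = 0.660941; f(y_4) = -0.010013

0.66094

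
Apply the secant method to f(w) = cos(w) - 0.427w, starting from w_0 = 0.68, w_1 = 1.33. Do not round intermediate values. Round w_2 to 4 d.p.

f(w_0) = 0.487213, f(w_1) = -0.329434
w_2 = 1.330000 - (-0.329434)·(1.330000 - 0.680000)/(-0.329434 - (0.487213)) = 1.067791; f(w_2) = 0.026114

1.0678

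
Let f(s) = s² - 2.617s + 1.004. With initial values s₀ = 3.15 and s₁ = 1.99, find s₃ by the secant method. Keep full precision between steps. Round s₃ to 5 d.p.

2.15698

Secant update: s_(k+1) = s_k − f(s_k)·(s_k − s_(k-1))/(f(s_k) − f(s_(k-1))).
f(s_0) = 2.682950, f(s_1) = -0.243730
s_2 = 1.990000 - (-0.243730)·(1.990000 - 3.150000)/(-0.243730 - (2.682950)) = 2.086603; f(s_2) = -0.102728
s_3 = 2.086603 - (-0.102728)·(2.086603 - 1.990000)/(-0.102728 - (-0.243730)) = 2.156984; f(s_3) = 0.011752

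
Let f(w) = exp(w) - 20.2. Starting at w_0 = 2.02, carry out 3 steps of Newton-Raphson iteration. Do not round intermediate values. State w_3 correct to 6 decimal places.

f'(w) = exp(w)
w_0 = 2.020000: f = -12.661675, f' = 7.538325 → w_1 = 2.020000 - (-12.661675)/(7.538325) = 3.699640
w_1 = 3.699640: f = 20.232762, f' = 40.432762 → w_2 = 3.699640 - (20.232762)/(40.432762) = 3.199235
w_2 = 3.199235: f = 4.313776, f' = 24.513776 → w_3 = 3.199235 - (4.313776)/(24.513776) = 3.023262

3.023262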